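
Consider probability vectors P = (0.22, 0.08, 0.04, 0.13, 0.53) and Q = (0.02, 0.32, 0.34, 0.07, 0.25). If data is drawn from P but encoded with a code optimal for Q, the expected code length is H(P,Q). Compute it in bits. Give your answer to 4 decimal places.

2.9942 bits

H(P,Q) = −Σ p·log₂ q.
  −0.22·log₂(0.02) = 1.24165
  −0.08·log₂(0.32) = 0.13151
  −0.04·log₂(0.34) = 0.06226
  −0.13·log₂(0.07) = 0.49875
  −0.53·log₂(0.25) = 1.06000
H(P,Q) = 2.9942 bits.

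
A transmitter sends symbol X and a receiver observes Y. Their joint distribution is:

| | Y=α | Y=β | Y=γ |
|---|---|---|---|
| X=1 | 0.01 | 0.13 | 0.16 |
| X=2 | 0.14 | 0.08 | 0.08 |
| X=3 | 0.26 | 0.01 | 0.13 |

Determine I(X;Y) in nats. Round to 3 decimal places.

0.210 nats

Marginals: p(X) = (0.3000, 0.3000, 0.4000), p(Y) = (0.4100, 0.2200, 0.3700).
I(X;Y) = Σ p(x,y)·ln[p(x,y)/(p(x)p(y))].
  (1,α): 0.01·ln(0.0813) = -0.0251
  (1,β): 0.13·ln(1.9697) = 0.0881
  (1,γ): 0.16·ln(1.4414) = 0.0585
  (2,α): 0.14·ln(1.1382) = 0.0181
  (2,β): 0.08·ln(1.2121) = 0.0154
  (2,γ): 0.08·ln(0.7207) = -0.0262
  (3,α): 0.26·ln(1.5854) = 0.1198
  (3,β): 0.01·ln(0.1136) = -0.0217
  (3,γ): 0.13·ln(0.8784) = -0.0169
Sum = 0.210 nats.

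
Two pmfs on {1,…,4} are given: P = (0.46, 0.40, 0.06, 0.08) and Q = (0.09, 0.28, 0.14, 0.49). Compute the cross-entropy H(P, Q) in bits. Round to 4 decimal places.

2.5851 bits

H(P,Q) = −Σ p·log₂ q.
  −0.46·log₂(0.09) = 1.59801
  −0.40·log₂(0.28) = 0.73460
  −0.06·log₂(0.14) = 0.17019
  −0.08·log₂(0.49) = 0.08233
H(P,Q) = 2.5851 bits.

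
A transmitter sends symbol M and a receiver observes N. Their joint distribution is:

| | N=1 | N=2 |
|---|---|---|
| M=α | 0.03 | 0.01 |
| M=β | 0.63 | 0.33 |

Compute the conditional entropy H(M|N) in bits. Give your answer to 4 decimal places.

Marginals: p(M) = (0.0400, 0.9600), p(N) = (0.6600, 0.3400).
H(M|N) = Σ p(N) · H(M|N=·).
  N=1: p=0.6600, H(M|N=1) = 0.2668
  N=2: p=0.3400, H(M|N=2) = 0.1914
Weighted sum = 0.2412 bits.

0.2412 bits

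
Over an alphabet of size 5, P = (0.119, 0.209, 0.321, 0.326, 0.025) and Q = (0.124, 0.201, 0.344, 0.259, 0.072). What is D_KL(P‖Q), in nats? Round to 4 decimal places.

D(P‖Q) = Σ p·ln(p/q).
  0.119·ln(0.119/0.124) = -0.00490
  0.209·ln(0.209/0.201) = 0.00816
  0.321·ln(0.321/0.344) = -0.02221
  0.326·ln(0.326/0.259) = 0.07500
  0.025·ln(0.025/0.072) = -0.02644
D(P‖Q) = 0.0296 nats.

0.0296 nats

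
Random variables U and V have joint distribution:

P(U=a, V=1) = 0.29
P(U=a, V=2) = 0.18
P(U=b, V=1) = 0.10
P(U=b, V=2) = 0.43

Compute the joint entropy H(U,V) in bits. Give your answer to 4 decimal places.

H(U,V) = −Σ p(x,y)·log₂ p(x,y) over all 4 cells.
  cell (a,1): −0.29·log₂0.29 = 0.51790
  cell (a,2): −0.18·log₂0.18 = 0.44531
  cell (b,1): −0.10·log₂0.10 = 0.33219
  cell (b,2): −0.43·log₂0.43 = 0.52356
Sum = 1.8190 bits.

1.8190 bits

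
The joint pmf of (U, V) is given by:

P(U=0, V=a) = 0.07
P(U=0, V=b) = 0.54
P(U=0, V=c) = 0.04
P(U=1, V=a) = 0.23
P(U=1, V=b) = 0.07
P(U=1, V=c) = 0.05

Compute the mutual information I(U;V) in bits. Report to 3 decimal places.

Marginals: p(U) = (0.6500, 0.3500), p(V) = (0.3000, 0.6100, 0.0900).
I(U;V) = Σ p(x,y)·log₂[p(x,y)/(p(x)p(y))].
  (0,a): 0.07·log₂(0.3590) = -0.1035
  (0,b): 0.54·log₂(1.3619) = 0.2406
  (0,c): 0.04·log₂(0.6838) = -0.0219
  (1,a): 0.23·log₂(2.1905) = 0.2602
  (1,b): 0.07·log₂(0.3279) = -0.1126
  (1,c): 0.05·log₂(1.5873) = 0.0333
Sum = 0.296 bits.

0.296 bits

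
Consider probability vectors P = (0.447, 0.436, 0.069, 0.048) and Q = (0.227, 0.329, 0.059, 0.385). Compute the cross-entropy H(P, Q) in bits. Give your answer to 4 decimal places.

2.0033 bits

H(P,Q) = −Σ p·log₂ q.
  −0.447·log₂(0.227) = 0.95624
  −0.436·log₂(0.329) = 0.69927
  −0.069·log₂(0.059) = 0.28174
  −0.048·log₂(0.385) = 0.06610
H(P,Q) = 2.0033 bits.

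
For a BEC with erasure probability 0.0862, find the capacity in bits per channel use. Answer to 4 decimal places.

Binary erasure channel: capacity C = 1 − ε.
C = 1 − 0.0862 = 0.9138 bits per channel use.

0.9138 bits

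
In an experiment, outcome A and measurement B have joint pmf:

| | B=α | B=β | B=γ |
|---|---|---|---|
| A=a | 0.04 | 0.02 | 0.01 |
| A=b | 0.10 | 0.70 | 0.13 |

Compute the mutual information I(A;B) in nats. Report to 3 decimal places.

0.042 nats

Marginals: p(A) = (0.0700, 0.9300), p(B) = (0.1400, 0.7200, 0.1400).
I(A;B) = H(A) + H(B) − H(A,B).
H(A) = 0.2536, H(B) = 0.7870, H(A,B) = 0.9982.
I(A;B) = 0.2536 + 0.7870 − 0.9982 = 0.042 nats.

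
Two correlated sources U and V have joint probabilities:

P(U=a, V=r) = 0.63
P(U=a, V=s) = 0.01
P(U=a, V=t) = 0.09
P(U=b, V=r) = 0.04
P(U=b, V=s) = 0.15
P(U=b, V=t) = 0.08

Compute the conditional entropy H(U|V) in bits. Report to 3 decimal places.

Marginals: p(U) = (0.7300, 0.2700), p(V) = (0.6700, 0.1600, 0.1700).
H(U|V) = Σ p(V) · H(U|V=·).
  V=r: p=0.6700, H(U|V=r) = 0.3263
  V=s: p=0.1600, H(U|V=s) = 0.3373
  V=t: p=0.1700, H(U|V=t) = 0.9975
Weighted sum = 0.442 bits.

0.442 bits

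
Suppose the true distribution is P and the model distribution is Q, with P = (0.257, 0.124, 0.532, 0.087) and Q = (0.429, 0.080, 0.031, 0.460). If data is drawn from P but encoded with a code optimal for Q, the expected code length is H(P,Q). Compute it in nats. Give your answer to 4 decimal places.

H(P,Q) = −Σ p·ln q.
  −0.257·ln(0.429) = 0.21750
  −0.124·ln(0.080) = 0.31319
  −0.532·ln(0.031) = 1.84804
  −0.087·ln(0.460) = 0.06756
H(P,Q) = 2.4463 nats.

2.4463 nats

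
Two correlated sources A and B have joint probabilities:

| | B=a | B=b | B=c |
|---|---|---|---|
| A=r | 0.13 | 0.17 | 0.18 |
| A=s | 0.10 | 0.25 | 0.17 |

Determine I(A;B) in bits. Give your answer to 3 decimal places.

0.013 bits

Marginals: p(A) = (0.4800, 0.5200), p(B) = (0.2300, 0.4200, 0.3500).
I(A;B) = H(A) + H(B) − H(A,B).
H(A) = 0.9988, H(B) = 1.5434, H(A,B) = 2.5293.
I(A;B) = 0.9988 + 1.5434 − 2.5293 = 0.013 bits.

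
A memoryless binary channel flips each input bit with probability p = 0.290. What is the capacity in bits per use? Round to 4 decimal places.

Binary symmetric channel: C = 1 − h₂(ε) where h₂ is the binary entropy function.
h₂(0.290) = −0.290·log₂0.290 − 0.710·log₂0.710 = 0.8687.
C = 1 − 0.8687 = 0.1313 bits per channel use.

0.1313 bits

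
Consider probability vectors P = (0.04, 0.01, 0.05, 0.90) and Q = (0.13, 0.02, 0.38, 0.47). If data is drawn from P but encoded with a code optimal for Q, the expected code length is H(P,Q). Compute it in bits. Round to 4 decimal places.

H(P,Q) = −Σ p·log₂ q.
  −0.04·log₂(0.13) = 0.11774
  −0.01·log₂(0.02) = 0.05644
  −0.05·log₂(0.38) = 0.06980
  −0.90·log₂(0.47) = 0.98034
H(P,Q) = 1.2243 bits.

1.2243 bits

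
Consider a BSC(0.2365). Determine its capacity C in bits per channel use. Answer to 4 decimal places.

Binary symmetric channel: C = 1 − h₂(ε) where h₂ is the binary entropy function.
h₂(0.2365) = −0.2365·log₂0.2365 − 0.7635·log₂0.7635 = 0.7892.
C = 1 − 0.7892 = 0.2108 bits per channel use.

0.2108 bits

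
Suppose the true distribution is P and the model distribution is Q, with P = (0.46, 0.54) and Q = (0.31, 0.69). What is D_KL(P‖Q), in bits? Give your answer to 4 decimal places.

0.0709 bits

D(P‖Q) = Σ p·log₂(p/q).
  0.46·log₂(0.46/0.31) = 0.26191
  0.54·log₂(0.54/0.69) = -0.19096
D(P‖Q) = 0.0709 bits.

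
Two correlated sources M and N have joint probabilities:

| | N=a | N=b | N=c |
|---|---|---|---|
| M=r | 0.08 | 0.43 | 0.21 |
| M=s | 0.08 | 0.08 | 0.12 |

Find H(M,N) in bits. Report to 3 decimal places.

2.238 bits

H(M,N) = −Σ p(x,y)·log₂ p(x,y) over all 6 cells.
  cell (r,a): −0.08·log₂0.08 = 0.2915
  cell (r,b): −0.43·log₂0.43 = 0.5236
  cell (r,c): −0.21·log₂0.21 = 0.4728
  cell (s,a): −0.08·log₂0.08 = 0.2915
  cell (s,b): −0.08·log₂0.08 = 0.2915
  cell (s,c): −0.12·log₂0.12 = 0.3671
Sum = 2.238 bits.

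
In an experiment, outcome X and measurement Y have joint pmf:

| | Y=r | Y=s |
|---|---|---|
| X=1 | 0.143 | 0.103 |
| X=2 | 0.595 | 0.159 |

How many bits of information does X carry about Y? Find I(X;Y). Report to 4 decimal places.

0.0281 bits

Marginals: p(X) = (0.2460, 0.7540), p(Y) = (0.7380, 0.2620).
I(X;Y) = Σ p(x,y)·log₂[p(x,y)/(p(x)p(y))].
  (1,r): 0.143·log₂(0.7877) = -0.04924
  (1,s): 0.103·log₂(1.5981) = 0.06966
  (2,r): 0.595·log₂(1.0693) = 0.05750
  (2,s): 0.159·log₂(0.8049) = -0.04980
Sum = 0.0281 bits.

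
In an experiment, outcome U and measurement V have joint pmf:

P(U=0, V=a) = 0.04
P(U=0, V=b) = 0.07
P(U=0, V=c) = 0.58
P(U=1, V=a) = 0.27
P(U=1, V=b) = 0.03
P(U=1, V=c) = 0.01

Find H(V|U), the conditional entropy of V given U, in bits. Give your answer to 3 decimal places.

Chain rule: H(V|U) = H(U,V) − H(U).
Marginals: p(U) = (0.6900, 0.3100), p(V) = (0.3100, 0.1000, 0.5900).
H(U,V) = 1.6383 bits; H(U) = 0.8932 bits.
H(V|U) = 1.6383 − 0.8932 = 0.745 bits.

0.745 bits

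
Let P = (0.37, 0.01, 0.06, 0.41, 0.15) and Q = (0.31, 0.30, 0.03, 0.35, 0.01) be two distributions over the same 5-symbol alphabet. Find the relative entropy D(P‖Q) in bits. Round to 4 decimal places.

D(P‖Q) = Σ p·log₂(p/q).
  0.37·log₂(0.37/0.31) = 0.09445
  0.01·log₂(0.01/0.30) = -0.04907
  0.06·log₂(0.06/0.03) = 0.06000
  0.41·log₂(0.41/0.35) = 0.09359
  0.15·log₂(0.15/0.01) = 0.58603
D(P‖Q) = 0.7850 bits.

0.7850 bits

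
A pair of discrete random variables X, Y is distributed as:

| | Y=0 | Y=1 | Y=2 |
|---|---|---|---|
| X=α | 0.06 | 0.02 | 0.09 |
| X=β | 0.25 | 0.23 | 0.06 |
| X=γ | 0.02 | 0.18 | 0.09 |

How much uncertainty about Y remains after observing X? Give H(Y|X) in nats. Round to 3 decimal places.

Marginals: p(X) = (0.1700, 0.5400, 0.2900), p(Y) = (0.3300, 0.4300, 0.2400).
H(Y|X) = Σ p(X) · H(Y|X=·).
  X=α: p=0.1700, H(Y|X=α) = 0.9560
  X=β: p=0.5400, H(Y|X=β) = 0.9642
  X=γ: p=0.2900, H(Y|X=γ) = 0.8436
Weighted sum = 0.928 nats.

0.928 nats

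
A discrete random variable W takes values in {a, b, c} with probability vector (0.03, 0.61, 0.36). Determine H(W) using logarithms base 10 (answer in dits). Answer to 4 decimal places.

H(W) = −Σ p·log₁₀ p.
  −(0.03)·log₁₀(0.03) = 0.04569
  −(0.61)·log₁₀(0.61) = 0.13095
  −(0.36)·log₁₀(0.36) = 0.15973
Sum: 0.04569 + 0.13095 + 0.15973 = 0.3364 dits.

0.3364 dits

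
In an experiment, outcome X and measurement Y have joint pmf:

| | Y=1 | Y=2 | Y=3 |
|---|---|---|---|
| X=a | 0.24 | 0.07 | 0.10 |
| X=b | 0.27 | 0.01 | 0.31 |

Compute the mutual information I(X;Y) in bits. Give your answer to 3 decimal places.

0.096 bits

Marginals: p(X) = (0.4100, 0.5900), p(Y) = (0.5100, 0.0800, 0.4100).
I(X;Y) = H(X) + H(Y) − H(X,Y).
H(X) = 0.9765, H(Y) = 1.3143, H(X,Y) = 2.1951.
I(X;Y) = 0.9765 + 1.3143 − 2.1951 = 0.096 bits.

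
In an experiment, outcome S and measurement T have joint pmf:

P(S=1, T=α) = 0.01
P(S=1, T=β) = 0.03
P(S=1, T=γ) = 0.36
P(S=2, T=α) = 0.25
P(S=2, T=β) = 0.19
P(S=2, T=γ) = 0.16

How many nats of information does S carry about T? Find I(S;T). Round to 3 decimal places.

0.222 nats

Marginals: p(S) = (0.4000, 0.6000), p(T) = (0.2600, 0.2200, 0.5200).
I(S;T) = Σ p(x,y)·ln[p(x,y)/(p(x)p(y))].
  (1,α): 0.01·ln(0.0962) = -0.0234
  (1,β): 0.03·ln(0.3409) = -0.0323
  (1,γ): 0.36·ln(1.7308) = 0.1975
  (2,α): 0.25·ln(1.6026) = 0.1179
  (2,β): 0.19·ln(1.4394) = 0.0692
  (2,γ): 0.16·ln(0.5128) = -0.1069
Sum = 0.222 nats.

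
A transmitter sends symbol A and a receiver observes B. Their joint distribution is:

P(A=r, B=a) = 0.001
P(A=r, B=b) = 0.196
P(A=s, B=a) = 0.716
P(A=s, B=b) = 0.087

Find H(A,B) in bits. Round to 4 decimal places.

1.1224 bits

H(A,B) = −Σ p(x,y)·log₂ p(x,y) over all 4 cells.
  cell (r,a): −0.001·log₂0.001 = 0.00997
  cell (r,b): −0.196·log₂0.196 = 0.46081
  cell (s,a): −0.716·log₂0.716 = 0.34509
  cell (s,b): −0.087·log₂0.087 = 0.30649
Sum = 1.1224 bits.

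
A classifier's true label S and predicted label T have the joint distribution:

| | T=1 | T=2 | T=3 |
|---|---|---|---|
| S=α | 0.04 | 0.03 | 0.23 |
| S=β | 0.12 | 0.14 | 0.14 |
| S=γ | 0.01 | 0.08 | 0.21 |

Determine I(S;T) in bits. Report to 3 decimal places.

Marginals: p(S) = (0.3000, 0.4000, 0.3000), p(T) = (0.1700, 0.2500, 0.5800).
I(S;T) = H(S) + H(T) − H(S,T).
H(S) = 1.5710, H(T) = 1.3904, H(S,T) = 2.8172.
I(S;T) = 1.5710 + 1.3904 − 2.8172 = 0.144 bits.

0.144 bits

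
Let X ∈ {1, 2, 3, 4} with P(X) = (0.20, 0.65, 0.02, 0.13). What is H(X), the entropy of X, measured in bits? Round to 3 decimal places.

H(X) = −Σ p·log₂ p.
  −(0.20)·log₂(0.20) = 0.4644
  −(0.65)·log₂(0.65) = 0.4040
  −(0.02)·log₂(0.02) = 0.1129
  −(0.13)·log₂(0.13) = 0.3826
Sum: 0.4644 + 0.4040 + 0.1129 + 0.3826 = 1.364 bits.

1.364 bits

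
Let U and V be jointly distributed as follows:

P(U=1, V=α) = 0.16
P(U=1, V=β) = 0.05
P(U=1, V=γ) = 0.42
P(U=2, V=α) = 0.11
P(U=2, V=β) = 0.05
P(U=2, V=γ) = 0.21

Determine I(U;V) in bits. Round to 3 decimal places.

0.009 bits

Marginals: p(U) = (0.6300, 0.3700), p(V) = (0.2700, 0.1000, 0.6300).
I(U;V) = H(U) + H(V) − H(U,V).
H(U) = 0.9507, H(V) = 1.2622, H(U,V) = 2.2040.
I(U;V) = 0.9507 + 1.2622 − 2.2040 = 0.009 bits.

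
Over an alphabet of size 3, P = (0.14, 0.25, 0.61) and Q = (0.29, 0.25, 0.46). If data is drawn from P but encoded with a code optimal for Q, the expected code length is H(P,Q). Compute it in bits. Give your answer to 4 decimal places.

H(P,Q) = −Σ p·log₂ q.
  −0.14·log₂(0.29) = 0.25002
  −0.25·log₂(0.25) = 0.50000
  −0.61·log₂(0.46) = 0.68338
H(P,Q) = 1.4334 bits.

1.4334 bits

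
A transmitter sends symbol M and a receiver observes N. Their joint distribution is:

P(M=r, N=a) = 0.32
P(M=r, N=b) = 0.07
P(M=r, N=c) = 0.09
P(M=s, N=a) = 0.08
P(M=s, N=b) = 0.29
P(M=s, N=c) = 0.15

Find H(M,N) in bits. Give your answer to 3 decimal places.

H(M,N) = −Σ p(x,y)·log₂ p(x,y) over all 6 cells.
  cell (r,a): −0.32·log₂0.32 = 0.5260
  cell (r,b): −0.07·log₂0.07 = 0.2686
  cell (r,c): −0.09·log₂0.09 = 0.3127
  cell (s,a): −0.08·log₂0.08 = 0.2915
  cell (s,b): −0.29·log₂0.29 = 0.5179
  cell (s,c): −0.15·log₂0.15 = 0.4105
Sum = 2.327 bits.

2.327 bits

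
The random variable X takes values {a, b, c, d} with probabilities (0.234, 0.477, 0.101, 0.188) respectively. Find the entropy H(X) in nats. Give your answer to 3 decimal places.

1.239 nats

H(X) = −Σ p·ln p.
  −(0.234)·ln(0.234) = 0.3399
  −(0.477)·ln(0.477) = 0.3531
  −(0.101)·ln(0.101) = 0.2316
  −(0.188)·ln(0.188) = 0.3142
Sum: 0.3399 + 0.3531 + 0.2316 + 0.3142 = 1.239 nats.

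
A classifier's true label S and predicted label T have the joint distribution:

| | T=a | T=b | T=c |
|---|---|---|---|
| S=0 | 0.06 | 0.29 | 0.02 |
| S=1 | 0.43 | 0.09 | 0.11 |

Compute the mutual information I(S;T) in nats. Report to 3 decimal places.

0.213 nats

Marginals: p(S) = (0.3700, 0.6300), p(T) = (0.4900, 0.3800, 0.1300).
I(S;T) = Σ p(x,y)·ln[p(x,y)/(p(x)p(y))].
  (0,a): 0.06·ln(0.3309) = -0.0663
  (0,b): 0.29·ln(2.0626) = 0.2099
  (0,c): 0.02·ln(0.4158) = -0.0176
  (1,a): 0.43·ln(1.3929) = 0.1425
  (1,b): 0.09·ln(0.3759) = -0.0880
  (1,c): 0.11·ln(1.3431) = 0.0324
Sum = 0.213 nats.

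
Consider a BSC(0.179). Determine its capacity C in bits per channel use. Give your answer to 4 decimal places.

Binary symmetric channel: C = 1 − h₂(ε) where h₂ is the binary entropy function.
h₂(0.179) = −0.179·log₂0.179 − 0.821·log₂0.821 = 0.6779.
C = 1 − 0.6779 = 0.3221 bits per channel use.

0.3221 bits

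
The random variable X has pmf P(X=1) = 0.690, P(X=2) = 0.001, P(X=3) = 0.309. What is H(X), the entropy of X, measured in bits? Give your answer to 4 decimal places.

0.9029 bits

H(X) = −Σ p·log₂ p.
  −(0.690)·log₂(0.690) = 0.36938
  −(0.001)·log₂(0.001) = 0.00997
  −(0.309)·log₂(0.309) = 0.52355
Sum: 0.36938 + 0.00997 + 0.52355 = 0.9029 bits.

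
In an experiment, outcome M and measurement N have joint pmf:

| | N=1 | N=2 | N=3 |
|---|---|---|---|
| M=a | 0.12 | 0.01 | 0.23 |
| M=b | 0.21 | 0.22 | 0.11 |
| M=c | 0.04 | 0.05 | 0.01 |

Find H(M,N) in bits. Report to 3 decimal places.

H(M,N) = −Σ p(x,y)·log₂ p(x,y) over all 9 cells.
  cell (a,1): −0.12·log₂0.12 = 0.3671
  cell (a,2): −0.01·log₂0.01 = 0.0664
  cell (a,3): −0.23·log₂0.23 = 0.4877
  cell (b,1): −0.21·log₂0.21 = 0.4728
  cell (b,2): −0.22·log₂0.22 = 0.4806
  cell (b,3): −0.11·log₂0.11 = 0.3503
  cell (c,1): −0.04·log₂0.04 = 0.1858
  cell (c,2): −0.05·log₂0.05 = 0.2161
  cell (c,3): −0.01·log₂0.01 = 0.0664
Sum = 2.693 bits.

2.693 bits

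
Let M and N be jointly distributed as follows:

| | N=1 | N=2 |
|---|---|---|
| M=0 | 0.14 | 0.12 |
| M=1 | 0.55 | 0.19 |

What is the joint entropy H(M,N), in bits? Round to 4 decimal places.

H(M,N) = −Σ p(x,y)·log₂ p(x,y) over all 4 cells.
  cell (0,1): −0.14·log₂0.14 = 0.39711
  cell (0,2): −0.12·log₂0.12 = 0.36707
  cell (1,1): −0.55·log₂0.55 = 0.47437
  cell (1,2): −0.19·log₂0.19 = 0.45523
Sum = 1.6938 bits.

1.6938 bits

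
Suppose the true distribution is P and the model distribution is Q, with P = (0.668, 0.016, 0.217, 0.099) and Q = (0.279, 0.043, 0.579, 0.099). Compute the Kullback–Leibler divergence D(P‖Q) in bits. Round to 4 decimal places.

D(P‖Q) = Σ p·log₂(p/q).
  0.668·log₂(0.668/0.279) = 0.84140
  0.016·log₂(0.016/0.043) = -0.02282
  0.217·log₂(0.217/0.579) = -0.30724
  0.099·log₂(0.099/0.099) = 0.00000
D(P‖Q) = 0.5113 bits.

0.5113 bits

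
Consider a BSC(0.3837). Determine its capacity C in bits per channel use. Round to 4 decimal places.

Binary symmetric channel: C = 1 − h₂(ε) where h₂ is the binary entropy function.
h₂(0.3837) = −0.3837·log₂0.3837 − 0.6163·log₂0.6163 = 0.9606.
C = 1 − 0.9606 = 0.0394 bits per channel use.

0.0394 bits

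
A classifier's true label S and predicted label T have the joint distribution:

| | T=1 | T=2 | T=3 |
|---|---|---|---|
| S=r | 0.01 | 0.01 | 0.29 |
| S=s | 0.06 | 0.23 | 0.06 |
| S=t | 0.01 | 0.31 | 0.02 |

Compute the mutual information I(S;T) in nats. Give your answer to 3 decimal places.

0.382 nats

Marginals: p(S) = (0.3100, 0.3500, 0.3400), p(T) = (0.0800, 0.5500, 0.3700).
I(S;T) = Σ p(x,y)·ln[p(x,y)/(p(x)p(y))].
  (r,1): 0.01·ln(0.4032) = -0.0091
  (r,2): 0.01·ln(0.0587) = -0.0284
  (r,3): 0.29·ln(2.5283) = 0.2690
  (s,1): 0.06·ln(2.1429) = 0.0457
  (s,2): 0.23·ln(1.1948) = 0.0409
  (s,3): 0.06·ln(0.4633) = -0.0462
  (t,1): 0.01·ln(0.3676) = -0.0100
  (t,2): 0.31·ln(1.6578) = 0.1567
  (t,3): 0.02·ln(0.1590) = -0.0368
Sum = 0.382 nats.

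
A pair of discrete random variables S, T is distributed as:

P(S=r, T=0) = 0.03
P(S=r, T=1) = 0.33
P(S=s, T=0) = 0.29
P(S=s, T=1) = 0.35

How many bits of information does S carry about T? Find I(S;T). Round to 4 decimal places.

Marginals: p(S) = (0.3600, 0.6400), p(T) = (0.3200, 0.6800).
I(S;T) = H(S) + H(T) − H(S,T).
H(S) = 0.9427, H(T) = 0.9044, H(S,T) = 1.7276.
I(S;T) = 0.9427 + 0.9044 − 1.7276 = 0.1195 bits.

0.1195 bits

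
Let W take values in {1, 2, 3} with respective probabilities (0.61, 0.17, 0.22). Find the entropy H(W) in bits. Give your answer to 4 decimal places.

1.3502 bits

H(W) = −Σ p·log₂ p.
  −(0.61)·log₂(0.61) = 0.43500
  −(0.17)·log₂(0.17) = 0.43459
  −(0.22)·log₂(0.22) = 0.48057
Sum: 0.43500 + 0.43459 + 0.48057 = 1.3502 bits.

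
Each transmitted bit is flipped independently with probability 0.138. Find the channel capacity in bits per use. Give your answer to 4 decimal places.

0.4210 bits

Binary symmetric channel: C = 1 − h₂(ε) where h₂ is the binary entropy function.
h₂(0.138) = −0.138·log₂0.138 − 0.862·log₂0.862 = 0.5790.
C = 1 − 0.5790 = 0.4210 bits per channel use.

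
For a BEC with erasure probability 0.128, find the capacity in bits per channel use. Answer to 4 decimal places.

Binary erasure channel: capacity C = 1 − ε.
C = 1 − 0.128 = 0.8720 bits per channel use.

0.8720 bits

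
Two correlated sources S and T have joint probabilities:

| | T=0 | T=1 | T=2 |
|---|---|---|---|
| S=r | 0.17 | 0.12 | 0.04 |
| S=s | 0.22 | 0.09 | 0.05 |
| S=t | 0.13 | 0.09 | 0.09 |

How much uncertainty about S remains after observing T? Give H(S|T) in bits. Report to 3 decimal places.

Marginals: p(S) = (0.3300, 0.3600, 0.3100), p(T) = (0.5200, 0.3000, 0.1800).
H(S|T) = Σ p(T) · H(S|T=·).
  T=0: p=0.5200, H(S|T=0) = 1.5524
  T=1: p=0.3000, H(S|T=1) = 1.5710
  T=2: p=0.1800, H(S|T=2) = 1.4955
Weighted sum = 1.548 bits.

1.548 bits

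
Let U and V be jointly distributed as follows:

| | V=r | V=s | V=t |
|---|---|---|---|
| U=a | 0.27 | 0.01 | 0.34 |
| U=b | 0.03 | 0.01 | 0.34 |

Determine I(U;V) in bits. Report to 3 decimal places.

Marginals: p(U) = (0.6200, 0.3800), p(V) = (0.3000, 0.0200, 0.6800).
I(U;V) = H(U) + H(V) − H(U,V).
H(U) = 0.9580, H(V) = 1.0123, H(U,V) = 1.8530.
I(U;V) = 0.9580 + 1.0123 − 1.8530 = 0.117 bits.

0.117 bits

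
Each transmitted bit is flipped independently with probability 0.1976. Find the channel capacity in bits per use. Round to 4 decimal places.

0.2829 bits

Binary symmetric channel: C = 1 − h₂(ε) where h₂ is the binary entropy function.
h₂(0.1976) = −0.1976·log₂0.1976 − 0.8024·log₂0.8024 = 0.7171.
C = 1 − 0.7171 = 0.2829 bits per channel use.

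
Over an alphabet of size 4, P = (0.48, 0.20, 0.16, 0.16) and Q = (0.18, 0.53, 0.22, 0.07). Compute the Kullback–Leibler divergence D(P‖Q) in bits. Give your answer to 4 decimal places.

0.5153 bits

D(P‖Q) = Σ p·log₂(p/q).
  0.48·log₂(0.48/0.18) = 0.67922
  0.20·log₂(0.20/0.53) = -0.28120
  0.16·log₂(0.16/0.22) = -0.07351
  0.16·log₂(0.16/0.07) = 0.19082
D(P‖Q) = 0.5153 bits.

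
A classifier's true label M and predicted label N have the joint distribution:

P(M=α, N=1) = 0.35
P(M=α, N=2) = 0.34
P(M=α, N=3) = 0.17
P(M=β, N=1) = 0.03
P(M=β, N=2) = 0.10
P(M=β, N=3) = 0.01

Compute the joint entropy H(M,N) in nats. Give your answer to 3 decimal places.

H(M,N) = −Σ p(x,y)·ln p(x,y) over all 6 cells.
  cell (α,1): −0.35·ln0.35 = 0.3674
  cell (α,2): −0.34·ln0.34 = 0.3668
  cell (α,3): −0.17·ln0.17 = 0.3012
  cell (β,1): −0.03·ln0.03 = 0.1052
  cell (β,2): −0.10·ln0.10 = 0.2303
  cell (β,3): −0.01·ln0.01 = 0.0461
Sum = 1.417 nats.

1.417 nats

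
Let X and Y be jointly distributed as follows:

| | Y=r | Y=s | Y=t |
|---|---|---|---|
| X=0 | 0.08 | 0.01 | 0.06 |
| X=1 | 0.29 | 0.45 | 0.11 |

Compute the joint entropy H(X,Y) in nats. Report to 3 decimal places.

H(X,Y) = −Σ p(x,y)·ln p(x,y) over all 6 cells.
  cell (0,r): −0.08·ln0.08 = 0.2021
  cell (0,s): −0.01·ln0.01 = 0.0461
  cell (0,t): −0.06·ln0.06 = 0.1688
  cell (1,r): −0.29·ln0.29 = 0.3590
  cell (1,s): −0.45·ln0.45 = 0.3593
  cell (1,t): −0.11·ln0.11 = 0.2428
Sum = 1.378 nats.

1.378 nats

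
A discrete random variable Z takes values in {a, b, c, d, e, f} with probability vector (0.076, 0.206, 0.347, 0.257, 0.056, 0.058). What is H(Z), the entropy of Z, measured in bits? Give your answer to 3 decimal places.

2.257 bits

H(Z) = −Σ p·log₂ p.
  −(0.076)·log₂(0.076) = 0.2826
  −(0.206)·log₂(0.206) = 0.4695
  −(0.347)·log₂(0.347) = 0.5299
  −(0.257)·log₂(0.257) = 0.5038
  −(0.056)·log₂(0.056) = 0.2329
  −(0.058)·log₂(0.058) = 0.2383
Sum: 0.2826 + 0.4695 + 0.5299 + 0.5038 + 0.2329 + 0.2383 = 2.257 bits.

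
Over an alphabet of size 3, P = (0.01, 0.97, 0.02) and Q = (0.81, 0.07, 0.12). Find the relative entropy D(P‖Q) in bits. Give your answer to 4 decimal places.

3.5637 bits

D(P‖Q) = Σ p·log₂(p/q).
  0.01·log₂(0.01/0.81) = -0.06340
  0.97·log₂(0.97/0.07) = 3.67878
  0.02·log₂(0.02/0.12) = -0.05170
D(P‖Q) = 3.5637 bits.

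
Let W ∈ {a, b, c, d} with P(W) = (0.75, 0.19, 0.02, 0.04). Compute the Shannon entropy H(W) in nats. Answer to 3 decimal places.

H(W) = −Σ p·ln p.
  −(0.75)·ln(0.75) = 0.2158
  −(0.19)·ln(0.19) = 0.3155
  −(0.02)·ln(0.02) = 0.0782
  −(0.04)·ln(0.04) = 0.1288
Sum: 0.2158 + 0.3155 + 0.0782 + 0.1288 = 0.738 nats.

0.738 nats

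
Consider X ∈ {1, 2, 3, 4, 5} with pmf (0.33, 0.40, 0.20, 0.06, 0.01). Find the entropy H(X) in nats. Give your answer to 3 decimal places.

1.269 nats

H(X) = −Σ p·ln p.
  −(0.33)·ln(0.33) = 0.3659
  −(0.40)·ln(0.40) = 0.3665
  −(0.20)·ln(0.20) = 0.3219
  −(0.06)·ln(0.06) = 0.1688
  −(0.01)·ln(0.01) = 0.0461
Sum: 0.3659 + 0.3665 + 0.3219 + 0.1688 + 0.0461 = 1.269 nats.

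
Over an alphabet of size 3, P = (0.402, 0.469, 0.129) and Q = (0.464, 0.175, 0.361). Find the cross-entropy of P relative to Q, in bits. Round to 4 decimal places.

H(P,Q) = −Σ p·log₂ q.
  −0.402·log₂(0.464) = 0.44534
  −0.469·log₂(0.175) = 1.17933
  −0.129·log₂(0.361) = 0.18962
H(P,Q) = 1.8143 bits.

1.8143 bits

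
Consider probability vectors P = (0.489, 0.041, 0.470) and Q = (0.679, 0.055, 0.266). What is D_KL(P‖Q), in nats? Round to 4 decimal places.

D(P‖Q) = Σ p·ln(p/q).
  0.489·ln(0.489/0.679) = -0.16052
  0.041·ln(0.041/0.055) = -0.01204
  0.470·ln(0.470/0.266) = 0.26754
D(P‖Q) = 0.0950 nats.

0.0950 nats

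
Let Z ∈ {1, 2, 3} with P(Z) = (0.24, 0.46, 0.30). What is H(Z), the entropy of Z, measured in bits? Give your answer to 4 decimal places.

H(Z) = −Σ p·log₂ p.
  −(0.24)·log₂(0.24) = 0.49413
  −(0.46)·log₂(0.46) = 0.51534
  −(0.30)·log₂(0.30) = 0.52109
Sum: 0.49413 + 0.51534 + 0.52109 = 1.5306 bits.

1.5306 bits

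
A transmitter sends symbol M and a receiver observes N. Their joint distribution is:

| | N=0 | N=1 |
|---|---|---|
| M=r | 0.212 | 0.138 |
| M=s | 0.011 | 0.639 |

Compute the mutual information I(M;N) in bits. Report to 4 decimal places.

0.3465 bits

Marginals: p(M) = (0.3500, 0.6500), p(N) = (0.2230, 0.7770).
I(M;N) = Σ p(x,y)·log₂[p(x,y)/(p(x)p(y))].
  (r,0): 0.212·log₂(2.7162) = 0.30562
  (r,1): 0.138·log₂(0.5074) = -0.13506
  (s,0): 0.011·log₂(0.0759) = -0.04092
  (s,1): 0.639·log₂(1.2652) = 0.21687
Sum = 0.3465 bits.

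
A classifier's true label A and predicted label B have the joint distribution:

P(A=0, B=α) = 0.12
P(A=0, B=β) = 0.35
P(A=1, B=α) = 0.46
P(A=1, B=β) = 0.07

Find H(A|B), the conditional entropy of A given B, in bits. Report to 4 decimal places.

Chain rule: H(A|B) = H(A,B) − H(B).
Marginals: p(A) = (0.4700, 0.5300), p(B) = (0.5800, 0.4200).
H(A,B) = 1.6811 bits; H(B) = 0.9815 bits.
H(A|B) = 1.6811 − 0.9815 = 0.6996 bits.

0.6996 bits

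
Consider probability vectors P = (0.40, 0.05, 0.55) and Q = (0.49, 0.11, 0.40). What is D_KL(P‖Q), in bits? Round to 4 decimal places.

0.0787 bits

D(P‖Q) = Σ p·log₂(p/q).
  0.40·log₂(0.40/0.49) = -0.11711
  0.05·log₂(0.05/0.11) = -0.05688
  0.55·log₂(0.55/0.40) = 0.25269
D(P‖Q) = 0.0787 bits.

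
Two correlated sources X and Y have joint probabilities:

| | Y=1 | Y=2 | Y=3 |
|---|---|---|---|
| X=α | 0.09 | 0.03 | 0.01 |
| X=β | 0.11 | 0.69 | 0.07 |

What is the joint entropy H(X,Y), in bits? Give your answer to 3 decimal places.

H(X,Y) = −Σ p(x,y)·log₂ p(x,y) over all 6 cells.
  cell (α,1): −0.09·log₂0.09 = 0.3127
  cell (α,2): −0.03·log₂0.03 = 0.1518
  cell (α,3): −0.01·log₂0.01 = 0.0664
  cell (β,1): −0.11·log₂0.11 = 0.3503
  cell (β,2): −0.69·log₂0.69 = 0.3694
  cell (β,3): −0.07·log₂0.07 = 0.2686
Sum = 1.519 bits.

1.519 bits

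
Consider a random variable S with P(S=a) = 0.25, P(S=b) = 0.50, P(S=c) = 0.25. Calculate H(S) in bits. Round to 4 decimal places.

1.5000 bits

H(S) = −Σ p·log₂ p.
  −(0.25)·log₂(0.25) = 0.50000
  −(0.50)·log₂(0.50) = 0.50000
  −(0.25)·log₂(0.25) = 0.50000
Sum: 0.50000 + 0.50000 + 0.50000 = 1.5000 bits.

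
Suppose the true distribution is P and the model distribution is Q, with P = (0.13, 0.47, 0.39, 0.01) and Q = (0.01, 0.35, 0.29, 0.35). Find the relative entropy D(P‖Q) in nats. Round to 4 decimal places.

D(P‖Q) = Σ p·ln(p/q).
  0.13·ln(0.13/0.01) = 0.33344
  0.47·ln(0.47/0.35) = 0.13856
  0.39·ln(0.39/0.29) = 0.11554
  0.01·ln(0.01/0.35) = -0.03555
D(P‖Q) = 0.5520 nats.

0.5520 nats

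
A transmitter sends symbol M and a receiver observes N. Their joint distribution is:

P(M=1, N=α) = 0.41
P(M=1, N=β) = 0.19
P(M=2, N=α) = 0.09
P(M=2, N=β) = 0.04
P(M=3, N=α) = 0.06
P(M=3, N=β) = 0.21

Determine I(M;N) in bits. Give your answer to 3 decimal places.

0.127 bits

Marginals: p(M) = (0.6000, 0.1300, 0.2700), p(N) = (0.5600, 0.4400).
I(M;N) = Σ p(x,y)·log₂[p(x,y)/(p(x)p(y))].
  (1,α): 0.41·log₂(1.2202) = 0.1177
  (1,β): 0.19·log₂(0.7197) = -0.0902
  (2,α): 0.09·log₂(1.2363) = 0.0275
  (2,β): 0.04·log₂(0.6993) = -0.0206
  (3,α): 0.06·log₂(0.3968) = -0.0800
  (3,β): 0.21·log₂(1.7677) = 0.1726
Sum = 0.127 bits.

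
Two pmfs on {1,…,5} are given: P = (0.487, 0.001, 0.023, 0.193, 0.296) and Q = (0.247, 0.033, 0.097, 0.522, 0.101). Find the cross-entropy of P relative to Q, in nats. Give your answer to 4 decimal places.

1.5422 nats

H(P,Q) = −Σ p·ln q.
  −0.487·ln(0.247) = 0.68100
  −0.001·ln(0.033) = 0.00341
  −0.023·ln(0.097) = 0.05366
  −0.193·ln(0.522) = 0.12547
  −0.296·ln(0.101) = 0.67862
H(P,Q) = 1.5422 nats.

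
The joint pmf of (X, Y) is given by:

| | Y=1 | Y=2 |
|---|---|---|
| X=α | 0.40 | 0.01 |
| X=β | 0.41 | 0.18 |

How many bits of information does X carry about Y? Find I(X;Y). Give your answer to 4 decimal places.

0.1101 bits

Marginals: p(X) = (0.4100, 0.5900), p(Y) = (0.8100, 0.1900).
I(X;Y) = H(X) + H(Y) − H(X,Y).
H(X) = 0.9765, H(Y) = 0.7015, H(X,Y) = 1.5679.
I(X;Y) = 0.9765 + 0.7015 − 1.5679 = 0.1101 bits.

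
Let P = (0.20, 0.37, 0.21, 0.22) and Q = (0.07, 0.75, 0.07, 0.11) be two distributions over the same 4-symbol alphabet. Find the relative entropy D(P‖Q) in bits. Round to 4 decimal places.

0.4786 bits

D(P‖Q) = Σ p·log₂(p/q).
  0.20·log₂(0.20/0.07) = 0.30291
  0.37·log₂(0.37/0.75) = -0.37717
  0.21·log₂(0.21/0.07) = 0.33284
  0.22·log₂(0.22/0.11) = 0.22000
D(P‖Q) = 0.4786 bits.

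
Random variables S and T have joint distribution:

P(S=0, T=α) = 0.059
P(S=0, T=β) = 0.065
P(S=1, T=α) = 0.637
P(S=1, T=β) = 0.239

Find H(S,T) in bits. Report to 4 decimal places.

1.4052 bits

H(S,T) = −Σ p(x,y)·log₂ p(x,y) over all 4 cells.
  cell (0,α): −0.059·log₂0.059 = 0.24091
  cell (0,β): −0.065·log₂0.065 = 0.25632
  cell (1,α): −0.637·log₂0.637 = 0.41445
  cell (1,β): −0.239·log₂0.239 = 0.49352
Sum = 1.4052 bits.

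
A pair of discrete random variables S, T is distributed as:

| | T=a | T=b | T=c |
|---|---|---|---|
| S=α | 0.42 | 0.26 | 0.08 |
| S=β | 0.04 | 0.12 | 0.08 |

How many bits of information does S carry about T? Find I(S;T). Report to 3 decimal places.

0.097 bits

Marginals: p(S) = (0.7600, 0.2400), p(T) = (0.4600, 0.3800, 0.1600).
I(S;T) = Σ p(x,y)·log₂[p(x,y)/(p(x)p(y))].
  (α,a): 0.42·log₂(1.2014) = 0.1112
  (α,b): 0.26·log₂(0.9003) = -0.0394
  (α,c): 0.08·log₂(0.6579) = -0.0483
  (β,a): 0.04·log₂(0.3623) = -0.0586
  (β,b): 0.12·log₂(1.3158) = 0.0475
  (β,c): 0.08·log₂(2.0833) = 0.0847
Sum = 0.097 bits.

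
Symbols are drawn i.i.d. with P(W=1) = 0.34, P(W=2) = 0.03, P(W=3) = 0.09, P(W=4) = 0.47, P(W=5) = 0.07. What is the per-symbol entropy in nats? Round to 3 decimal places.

H(W) = −Σ p·ln p.
  −(0.34)·ln(0.34) = 0.3668
  −(0.03)·ln(0.03) = 0.1052
  −(0.09)·ln(0.09) = 0.2167
  −(0.47)·ln(0.47) = 0.3549
  −(0.07)·ln(0.07) = 0.1861
Sum: 0.3668 + 0.1052 + 0.2167 + 0.3549 + 0.1861 = 1.230 nats.

1.230 nats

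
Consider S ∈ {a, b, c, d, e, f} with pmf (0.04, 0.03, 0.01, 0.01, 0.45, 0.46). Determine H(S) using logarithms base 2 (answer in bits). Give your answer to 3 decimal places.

1.504 bits

H(S) = −Σ p·log₂ p.
  −(0.04)·log₂(0.04) = 0.1858
  −(0.03)·log₂(0.03) = 0.1518
  −(0.01)·log₂(0.01) = 0.0664
  −(0.01)·log₂(0.01) = 0.0664
  −(0.45)·log₂(0.45) = 0.5184
  −(0.46)·log₂(0.46) = 0.5153
Sum: 0.1858 + 0.1518 + 0.0664 + 0.0664 + 0.5184 + 0.5153 = 1.504 bits.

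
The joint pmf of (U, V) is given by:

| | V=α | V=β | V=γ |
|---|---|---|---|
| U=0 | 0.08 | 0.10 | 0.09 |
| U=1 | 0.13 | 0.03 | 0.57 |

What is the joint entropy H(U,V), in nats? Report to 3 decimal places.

H(U,V) = −Σ p(x,y)·ln p(x,y) over all 6 cells.
  cell (0,α): −0.08·ln0.08 = 0.2021
  cell (0,β): −0.10·ln0.10 = 0.2303
  cell (0,γ): −0.09·ln0.09 = 0.2167
  cell (1,α): −0.13·ln0.13 = 0.2652
  cell (1,β): −0.03·ln0.03 = 0.1052
  cell (1,γ): −0.57·ln0.57 = 0.3204
Sum = 1.340 nats.

1.340 nats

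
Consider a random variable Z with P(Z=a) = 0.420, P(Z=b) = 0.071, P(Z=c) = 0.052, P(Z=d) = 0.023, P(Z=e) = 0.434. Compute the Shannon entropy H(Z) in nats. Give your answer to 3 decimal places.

H(Z) = −Σ p·ln p.
  −(0.420)·ln(0.420) = 0.3644
  −(0.071)·ln(0.071) = 0.1878
  −(0.052)·ln(0.052) = 0.1537
  −(0.023)·ln(0.023) = 0.0868
  −(0.434)·ln(0.434) = 0.3623
Sum: 0.3644 + 0.1878 + 0.1537 + 0.0868 + 0.3623 = 1.155 nats.

1.155 nats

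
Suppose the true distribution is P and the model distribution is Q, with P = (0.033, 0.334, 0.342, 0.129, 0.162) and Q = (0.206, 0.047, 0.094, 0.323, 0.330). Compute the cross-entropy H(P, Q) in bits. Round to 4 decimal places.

H(P,Q) = −Σ p·log₂ q.
  −0.033·log₂(0.206) = 0.07522
  −0.334·log₂(0.047) = 1.47334
  −0.342·log₂(0.094) = 1.16663
  −0.129·log₂(0.323) = 0.21032
  −0.162·log₂(0.330) = 0.25911
H(P,Q) = 3.1846 bits.

3.1846 bits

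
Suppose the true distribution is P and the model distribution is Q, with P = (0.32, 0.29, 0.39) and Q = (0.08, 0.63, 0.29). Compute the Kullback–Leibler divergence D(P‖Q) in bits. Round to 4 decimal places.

0.4821 bits

D(P‖Q) = Σ p·log₂(p/q).
  0.32·log₂(0.32/0.08) = 0.64000
  0.29·log₂(0.29/0.63) = -0.32460
  0.39·log₂(0.39/0.29) = 0.16669
D(P‖Q) = 0.4821 bits.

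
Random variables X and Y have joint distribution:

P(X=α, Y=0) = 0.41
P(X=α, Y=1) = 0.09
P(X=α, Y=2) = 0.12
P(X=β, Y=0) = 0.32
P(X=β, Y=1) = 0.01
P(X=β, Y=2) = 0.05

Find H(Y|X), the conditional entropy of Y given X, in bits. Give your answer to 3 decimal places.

1.058 bits

Chain rule: H(Y|X) = H(X,Y) − H(X).
Marginals: p(X) = (0.6200, 0.3800), p(Y) = (0.7300, 0.1000, 0.1700).
H(X,Y) = 2.0157 bits; H(X) = 0.9580 bits.
H(Y|X) = 2.0157 − 0.9580 = 1.058 bits.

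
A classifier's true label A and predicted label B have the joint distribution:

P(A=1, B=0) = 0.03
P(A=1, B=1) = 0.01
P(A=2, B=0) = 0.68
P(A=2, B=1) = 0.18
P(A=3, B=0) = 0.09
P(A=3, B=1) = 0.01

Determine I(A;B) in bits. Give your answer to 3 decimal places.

0.006 bits

Marginals: p(A) = (0.0400, 0.8600, 0.1000), p(B) = (0.8000, 0.2000).
I(A;B) = H(A) + H(B) − H(A,B).
H(A) = 0.7051, H(B) = 0.7219, H(A,B) = 1.4210.
I(A;B) = 0.7051 + 0.7219 − 1.4210 = 0.006 bits.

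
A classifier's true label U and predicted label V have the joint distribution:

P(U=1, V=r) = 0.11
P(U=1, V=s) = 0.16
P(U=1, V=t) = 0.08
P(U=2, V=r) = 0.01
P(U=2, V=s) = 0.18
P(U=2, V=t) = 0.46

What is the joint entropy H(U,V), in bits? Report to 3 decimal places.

H(U,V) = −Σ p(x,y)·log₂ p(x,y) over all 6 cells.
  cell (1,r): −0.11·log₂0.11 = 0.3503
  cell (1,s): −0.16·log₂0.16 = 0.4230
  cell (1,t): −0.08·log₂0.08 = 0.2915
  cell (2,r): −0.01·log₂0.01 = 0.0664
  cell (2,s): −0.18·log₂0.18 = 0.4453
  cell (2,t): −0.46·log₂0.46 = 0.5153
Sum = 2.092 bits.

2.092 bits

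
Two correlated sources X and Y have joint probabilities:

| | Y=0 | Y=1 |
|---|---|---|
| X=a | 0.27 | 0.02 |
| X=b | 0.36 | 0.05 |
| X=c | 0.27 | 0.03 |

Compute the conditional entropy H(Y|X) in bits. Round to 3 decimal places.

0.465 bits

Chain rule: H(Y|X) = H(X,Y) − H(X).
Marginals: p(X) = (0.2900, 0.4100, 0.3000), p(Y) = (0.9000, 0.1000).
H(X,Y) = 2.0314 bits; H(X) = 1.5664 bits.
H(Y|X) = 2.0314 − 1.5664 = 0.465 bits.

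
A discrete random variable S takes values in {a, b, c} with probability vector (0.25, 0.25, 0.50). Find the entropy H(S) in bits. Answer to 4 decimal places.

1.5000 bits

H(S) = −Σ p·log₂ p.
  −(0.25)·log₂(0.25) = 0.50000
  −(0.25)·log₂(0.25) = 0.50000
  −(0.50)·log₂(0.50) = 0.50000
Sum: 0.50000 + 0.50000 + 0.50000 = 1.5000 bits.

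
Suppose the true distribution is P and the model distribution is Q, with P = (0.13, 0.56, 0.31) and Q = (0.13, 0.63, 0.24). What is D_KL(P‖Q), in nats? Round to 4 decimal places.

D(P‖Q) = Σ p·ln(p/q).
  0.13·ln(0.13/0.13) = 0.00000
  0.56·ln(0.56/0.63) = -0.06596
  0.31·ln(0.31/0.24) = 0.07934
D(P‖Q) = 0.0134 nats.

0.0134 nats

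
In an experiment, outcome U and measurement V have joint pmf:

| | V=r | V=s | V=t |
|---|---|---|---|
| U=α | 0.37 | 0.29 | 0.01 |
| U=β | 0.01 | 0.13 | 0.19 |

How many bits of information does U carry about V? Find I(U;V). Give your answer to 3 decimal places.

0.416 bits

Marginals: p(U) = (0.6700, 0.3300), p(V) = (0.3800, 0.4200, 0.2000).
I(U;V) = H(U) + H(V) − H(U,V).
H(U) = 0.9149, H(V) = 1.5205, H(U,V) = 2.0194.
I(U;V) = 0.9149 + 1.5205 − 2.0194 = 0.416 bits.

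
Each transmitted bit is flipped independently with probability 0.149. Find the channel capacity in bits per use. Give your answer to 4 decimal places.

0.3927 bits

Binary symmetric channel: C = 1 − h₂(ε) where h₂ is the binary entropy function.
h₂(0.149) = −0.149·log₂0.149 − 0.851·log₂0.851 = 0.6073.
C = 1 − 0.6073 = 0.3927 bits per channel use.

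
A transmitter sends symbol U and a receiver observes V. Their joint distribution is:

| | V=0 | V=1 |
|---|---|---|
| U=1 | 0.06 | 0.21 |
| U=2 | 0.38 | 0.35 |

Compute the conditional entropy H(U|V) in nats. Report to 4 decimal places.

Marginals: p(U) = (0.2700, 0.7300), p(V) = (0.4400, 0.5600).
H(U|V) = Σ p(V) · H(U|V=·).
  V=0: p=0.4400, H(U|V=0) = 0.3983
  V=1: p=0.5600, H(U|V=1) = 0.6616
Weighted sum = 0.5457 nats.

0.5457 nats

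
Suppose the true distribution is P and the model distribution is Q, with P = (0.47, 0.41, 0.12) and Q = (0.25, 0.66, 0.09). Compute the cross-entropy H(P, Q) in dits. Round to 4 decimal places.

H(P,Q) = −Σ p·log₁₀ q.
  −0.47·log₁₀(0.25) = 0.28297
  −0.41·log₁₀(0.66) = 0.07399
  −0.12·log₁₀(0.09) = 0.12549
H(P,Q) = 0.4824 dits.

0.4824 dits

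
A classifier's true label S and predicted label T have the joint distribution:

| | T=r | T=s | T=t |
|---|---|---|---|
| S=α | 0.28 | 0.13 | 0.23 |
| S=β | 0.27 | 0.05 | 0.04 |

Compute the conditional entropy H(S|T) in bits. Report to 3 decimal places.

Chain rule: H(S|T) = H(S,T) − H(T).
Marginals: p(S) = (0.6400, 0.3600), p(T) = (0.5500, 0.1800, 0.2700).
H(S,T) = 2.2964 bits; H(T) = 1.4297 bits.
H(S|T) = 2.2964 − 1.4297 = 0.867 bits.

0.867 bits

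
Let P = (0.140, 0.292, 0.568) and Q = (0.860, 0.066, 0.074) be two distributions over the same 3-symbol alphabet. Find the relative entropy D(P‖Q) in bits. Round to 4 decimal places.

1.9299 bits

D(P‖Q) = Σ p·log₂(p/q).
  0.140·log₂(0.140/0.860) = -0.36665
  0.292·log₂(0.292/0.066) = 0.62647
  0.568·log₂(0.568/0.074) = 1.67009
D(P‖Q) = 1.9299 bits.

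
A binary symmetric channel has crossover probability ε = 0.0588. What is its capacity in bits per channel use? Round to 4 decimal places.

Binary symmetric channel: C = 1 − h₂(ε) where h₂ is the binary entropy function.
h₂(0.0588) = −0.0588·log₂0.0588 − 0.9412·log₂0.9412 = 0.3227.
C = 1 − 0.3227 = 0.6773 bits per channel use.

0.6773 bits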